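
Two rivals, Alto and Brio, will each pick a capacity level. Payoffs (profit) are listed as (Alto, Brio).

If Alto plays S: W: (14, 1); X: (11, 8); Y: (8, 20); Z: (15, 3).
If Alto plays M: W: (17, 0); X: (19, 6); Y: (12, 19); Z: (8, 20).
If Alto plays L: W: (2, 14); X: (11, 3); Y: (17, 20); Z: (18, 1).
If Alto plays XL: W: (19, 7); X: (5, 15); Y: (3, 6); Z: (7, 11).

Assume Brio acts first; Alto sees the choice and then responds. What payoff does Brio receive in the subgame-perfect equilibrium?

20

Backward induction with Brio moving first.
- W: Alto compares 14, 17, 2, 19 and picks XL; Brio would get 7.
- X: Alto compares 11, 19, 11, 5 and picks M; Brio would get 6.
- Y: Alto compares 8, 12, 17, 3 and picks L; Brio would get 20.
- Z: Alto compares 15, 8, 18, 7 and picks L; Brio would get 1.
Brio's induced payoffs are 7, 6, 20, 1, so Brio commits to Y. Subgame-perfect outcome: (L, Y) with payoffs (17, 20).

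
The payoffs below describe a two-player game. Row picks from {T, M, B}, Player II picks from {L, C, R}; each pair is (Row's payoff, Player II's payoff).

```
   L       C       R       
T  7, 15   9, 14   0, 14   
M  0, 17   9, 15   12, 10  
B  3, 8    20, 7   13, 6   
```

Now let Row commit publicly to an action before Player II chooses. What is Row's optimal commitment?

Player II best-responds to each possible Row move:
- T → Player II plays L (best of 15, 14, 14); Row gets 7.
- M → Player II plays L (best of 17, 15, 10); Row gets 0.
- B → Player II plays L (best of 8, 7, 6); Row gets 3.
Maximizing over 7, 0, 3, Row chooses T. Subgame-perfect outcome: (T, L) with payoffs (7, 15).

T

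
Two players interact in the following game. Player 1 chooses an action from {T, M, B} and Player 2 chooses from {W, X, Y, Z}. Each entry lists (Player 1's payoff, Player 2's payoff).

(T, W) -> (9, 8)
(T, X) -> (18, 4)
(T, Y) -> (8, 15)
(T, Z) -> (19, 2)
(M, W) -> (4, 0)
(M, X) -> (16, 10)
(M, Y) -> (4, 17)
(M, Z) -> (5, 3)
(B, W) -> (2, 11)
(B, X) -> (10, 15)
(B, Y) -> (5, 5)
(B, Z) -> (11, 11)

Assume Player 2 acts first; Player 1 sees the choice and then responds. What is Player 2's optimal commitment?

Y

Backward induction with Player 2 moving first.
- W → Player 1 plays T (best of 9, 4, 2); Player 2 gets 8.
- X → Player 1 plays T (best of 18, 16, 10); Player 2 gets 4.
- Y → Player 1 plays T (best of 8, 4, 5); Player 2 gets 15.
- Z → Player 1 plays T (best of 19, 5, 11); Player 2 gets 2.
Player 2's induced payoffs are 8, 4, 15, 2, so Player 2 commits to Y. Subgame-perfect outcome: (T, Y) with payoffs (8, 15).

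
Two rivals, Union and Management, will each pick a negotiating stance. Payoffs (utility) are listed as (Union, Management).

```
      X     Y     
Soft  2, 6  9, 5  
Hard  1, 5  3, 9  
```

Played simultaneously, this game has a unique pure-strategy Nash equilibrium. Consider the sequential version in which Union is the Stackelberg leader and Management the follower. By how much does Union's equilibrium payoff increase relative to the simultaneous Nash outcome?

Work backward from Management's decision.
- Soft → Management plays X (best of 6, 5); Union gets 2.
- Hard → Management plays Y (best of 5, 9); Union gets 3.
Among 2, 3, the best is 3 at Hard. Subgame-perfect outcome: (Hard, Y) with payoffs (3, 9).
Now find the simultaneous Nash equilibrium.
Union's best replies: X→Soft; Y→Soft.
Management's best replies: Soft→X; Hard→Y.
Only (Soft, X) has each player best-responding; Nash payoffs (2, 6).
Union's commitment gain: 3 − 2 = 1.

1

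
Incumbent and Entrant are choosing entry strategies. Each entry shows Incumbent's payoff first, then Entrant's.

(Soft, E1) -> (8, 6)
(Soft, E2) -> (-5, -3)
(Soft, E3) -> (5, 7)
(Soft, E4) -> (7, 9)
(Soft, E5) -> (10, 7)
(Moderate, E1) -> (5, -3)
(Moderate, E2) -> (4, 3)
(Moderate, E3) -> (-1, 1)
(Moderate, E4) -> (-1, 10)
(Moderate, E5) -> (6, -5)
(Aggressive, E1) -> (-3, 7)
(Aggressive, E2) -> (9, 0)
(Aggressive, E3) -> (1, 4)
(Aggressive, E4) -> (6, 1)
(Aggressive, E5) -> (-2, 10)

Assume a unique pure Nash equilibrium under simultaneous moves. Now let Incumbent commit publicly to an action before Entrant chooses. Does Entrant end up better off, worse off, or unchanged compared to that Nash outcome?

Work backward from Entrant's decision.
- Soft → Entrant plays E4 (best of 6, -3, 7, 9, 7); Incumbent gets 7.
- Moderate → Entrant plays E4 (best of -3, 3, 1, 10, -5); Incumbent gets -1.
- Aggressive → Entrant plays E5 (best of 7, 0, 4, 1, 10); Incumbent gets -2.
Incumbent's induced payoffs are 7, -1, -2, so Incumbent commits to Soft. Subgame-perfect outcome: (Soft, E4) with payoffs (7, 9).
Under simultaneous play:
Incumbent's best replies: E1→Soft; E2→Aggressive; E3→Soft; E4→Soft; E5→Soft.
Entrant's best replies: Soft→E4; Moderate→E4; Aggressive→E5.
Only (Soft, E4) has each player best-responding; Nash payoffs (7, 9).
Entrant earns 9 sequentially versus 9 at the Nash outcome: unchanged.

unchanged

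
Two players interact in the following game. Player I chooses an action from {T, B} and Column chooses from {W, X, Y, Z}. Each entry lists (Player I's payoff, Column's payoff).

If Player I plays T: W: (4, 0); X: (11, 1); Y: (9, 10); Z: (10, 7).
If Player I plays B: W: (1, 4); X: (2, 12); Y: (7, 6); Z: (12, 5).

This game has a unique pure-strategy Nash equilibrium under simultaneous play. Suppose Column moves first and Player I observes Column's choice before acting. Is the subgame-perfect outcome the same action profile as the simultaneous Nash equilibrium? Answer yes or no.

Player I best-responds to each possible Column move:
- W: Player I compares 4, 1 and picks T; Column would get 0.
- X: Player I compares 11, 2 and picks T; Column would get 1.
- Y: Player I compares 9, 7 and picks T; Column would get 10.
- Z: Player I compares 10, 12 and picks B; Column would get 5.
Maximizing over 0, 1, 10, 5, Column chooses Y. Subgame-perfect outcome: (T, Y) with payoffs (9, 10).
Now find the simultaneous Nash equilibrium.
Player I's best replies: W→T; X→T; Y→T; Z→B.
Column's best replies: T→Y; B→X.
Only (T, Y) has each player best-responding; Nash payoffs (9, 10).
Sequential outcome (T, Y) coincides with the Nash profile (T, Y).

yes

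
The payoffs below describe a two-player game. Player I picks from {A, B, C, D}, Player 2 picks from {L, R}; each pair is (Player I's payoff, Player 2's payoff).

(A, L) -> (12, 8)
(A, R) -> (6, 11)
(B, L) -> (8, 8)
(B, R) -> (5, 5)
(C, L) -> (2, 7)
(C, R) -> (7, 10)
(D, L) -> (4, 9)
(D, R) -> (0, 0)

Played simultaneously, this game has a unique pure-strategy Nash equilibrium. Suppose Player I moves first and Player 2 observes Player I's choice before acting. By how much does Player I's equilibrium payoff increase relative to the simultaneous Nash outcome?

1

Player 2 best-responds to each possible Player I move:
- A: BR = R, leader payoff 6.
- B: BR = L, leader payoff 8.
- C: BR = R, leader payoff 7.
- D: BR = L, leader payoff 4.
Maximizing over 6, 8, 7, 4, Player I chooses B. Subgame-perfect outcome: (B, L) with payoffs (8, 8).
Now find the simultaneous Nash equilibrium.
Player I's best replies: L→A; R→C.
Player 2's best replies: A→R; B→L; C→R; D→L.
The unique mutual best reply is (C, R), giving (7, 10).
Player I's commitment gain: 8 − 7 = 1.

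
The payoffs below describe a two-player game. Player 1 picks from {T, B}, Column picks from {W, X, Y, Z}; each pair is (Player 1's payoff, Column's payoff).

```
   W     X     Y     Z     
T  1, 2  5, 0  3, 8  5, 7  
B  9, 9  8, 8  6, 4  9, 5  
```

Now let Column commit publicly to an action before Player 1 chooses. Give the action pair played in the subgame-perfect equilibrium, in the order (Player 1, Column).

(B, W)

Backward induction with Column moving first.
- W → Player 1 plays B (best of 1, 9); Column gets 9.
- X → Player 1 plays B (best of 5, 8); Column gets 8.
- Y → Player 1 plays B (best of 3, 6); Column gets 4.
- Z → Player 1 plays B (best of 5, 9); Column gets 5.
Maximizing over 9, 8, 4, 5, Column chooses W. Subgame-perfect outcome: (B, W) with payoffs (9, 9).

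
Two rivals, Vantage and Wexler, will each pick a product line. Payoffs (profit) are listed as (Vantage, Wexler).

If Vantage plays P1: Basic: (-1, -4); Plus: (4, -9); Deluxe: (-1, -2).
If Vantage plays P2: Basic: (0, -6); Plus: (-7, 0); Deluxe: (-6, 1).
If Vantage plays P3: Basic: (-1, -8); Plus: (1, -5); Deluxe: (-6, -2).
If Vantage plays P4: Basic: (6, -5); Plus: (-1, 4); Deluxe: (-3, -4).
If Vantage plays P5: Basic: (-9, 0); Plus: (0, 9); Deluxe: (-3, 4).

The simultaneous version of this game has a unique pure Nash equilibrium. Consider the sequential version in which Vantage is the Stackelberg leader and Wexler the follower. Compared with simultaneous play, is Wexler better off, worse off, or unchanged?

better off

Wexler best-responds to each possible Vantage move:
- P1 → Wexler plays Deluxe (best of -4, -9, -2); Vantage gets -1.
- P2 → Wexler plays Deluxe (best of -6, 0, 1); Vantage gets -6.
- P3 → Wexler plays Deluxe (best of -8, -5, -2); Vantage gets -6.
- P4 → Wexler plays Plus (best of -5, 4, -4); Vantage gets -1.
- P5 → Wexler plays Plus (best of 0, 9, 4); Vantage gets 0.
Maximizing over -1, -6, -6, -1, 0, Vantage chooses P5. Subgame-perfect outcome: (P5, Plus) with payoffs (0, 9).
Under simultaneous play:
Vantage's best replies: Basic→P4; Plus→P1; Deluxe→P1.
Wexler's best replies: P1→Deluxe; P2→Deluxe; P3→Deluxe; P4→Plus; P5→Plus.
Only (P1, Deluxe) has each player best-responding; Nash payoffs (-1, -2).
Wexler earns 9 sequentially versus -2 at the Nash outcome: better off.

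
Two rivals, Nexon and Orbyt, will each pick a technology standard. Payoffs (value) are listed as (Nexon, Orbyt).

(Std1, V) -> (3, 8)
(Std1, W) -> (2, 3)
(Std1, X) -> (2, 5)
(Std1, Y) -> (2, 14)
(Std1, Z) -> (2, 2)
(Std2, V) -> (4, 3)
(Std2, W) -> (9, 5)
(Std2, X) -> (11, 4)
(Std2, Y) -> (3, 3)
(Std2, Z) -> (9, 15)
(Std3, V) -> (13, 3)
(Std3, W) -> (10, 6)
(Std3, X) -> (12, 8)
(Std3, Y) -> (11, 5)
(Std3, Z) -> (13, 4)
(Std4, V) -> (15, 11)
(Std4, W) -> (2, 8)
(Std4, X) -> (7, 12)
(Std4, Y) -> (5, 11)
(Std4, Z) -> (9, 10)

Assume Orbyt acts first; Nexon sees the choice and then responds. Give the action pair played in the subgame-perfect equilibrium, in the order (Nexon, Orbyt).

Nexon best-responds to each possible Orbyt move:
- V: Nexon compares 3, 4, 13, 15 and picks Std4; Orbyt would get 11.
- W: Nexon compares 2, 9, 10, 2 and picks Std3; Orbyt would get 6.
- X: Nexon compares 2, 11, 12, 7 and picks Std3; Orbyt would get 8.
- Y: Nexon compares 2, 3, 11, 5 and picks Std3; Orbyt would get 5.
- Z: Nexon compares 2, 9, 13, 9 and picks Std3; Orbyt would get 4.
Maximizing over 11, 6, 8, 5, 4, Orbyt chooses V. Subgame-perfect outcome: (Std4, V) with payoffs (15, 11).

(Std4, V)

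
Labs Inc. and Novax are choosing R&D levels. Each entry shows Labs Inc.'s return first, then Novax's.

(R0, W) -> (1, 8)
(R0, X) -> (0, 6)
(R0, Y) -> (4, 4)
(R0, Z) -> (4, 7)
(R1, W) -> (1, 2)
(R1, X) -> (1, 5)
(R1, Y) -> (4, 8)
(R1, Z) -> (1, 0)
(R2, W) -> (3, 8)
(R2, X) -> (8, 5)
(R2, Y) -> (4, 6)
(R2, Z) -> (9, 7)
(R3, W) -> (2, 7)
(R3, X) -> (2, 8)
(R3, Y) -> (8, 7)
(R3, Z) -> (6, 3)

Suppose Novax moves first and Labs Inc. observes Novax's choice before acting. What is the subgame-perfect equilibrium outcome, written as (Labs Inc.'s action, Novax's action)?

(R2, W)

Backward induction with Novax moving first.
- W → Labs Inc. plays R2 (best of 1, 1, 3, 2); Novax gets 8.
- X → Labs Inc. plays R2 (best of 0, 1, 8, 2); Novax gets 5.
- Y → Labs Inc. plays R3 (best of 4, 4, 4, 8); Novax gets 7.
- Z → Labs Inc. plays R2 (best of 4, 1, 9, 6); Novax gets 7.
Among 8, 5, 7, 7, the best is 8 at W. Subgame-perfect outcome: (R2, W) with payoffs (3, 8).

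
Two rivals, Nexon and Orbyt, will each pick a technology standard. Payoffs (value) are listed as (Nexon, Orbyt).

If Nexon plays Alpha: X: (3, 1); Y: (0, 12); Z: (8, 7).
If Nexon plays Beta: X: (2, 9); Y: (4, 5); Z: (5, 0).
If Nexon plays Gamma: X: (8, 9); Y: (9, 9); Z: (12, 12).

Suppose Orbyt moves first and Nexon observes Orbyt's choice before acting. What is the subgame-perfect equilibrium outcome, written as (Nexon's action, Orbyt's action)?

(Gamma, Z)

Solve by backward induction (Orbyt leads).
- X: BR = Gamma, leader payoff 9.
- Y: BR = Gamma, leader payoff 9.
- Z: BR = Gamma, leader payoff 12.
Maximizing over 9, 9, 12, Orbyt chooses Z. Subgame-perfect outcome: (Gamma, Z) with payoffs (12, 12).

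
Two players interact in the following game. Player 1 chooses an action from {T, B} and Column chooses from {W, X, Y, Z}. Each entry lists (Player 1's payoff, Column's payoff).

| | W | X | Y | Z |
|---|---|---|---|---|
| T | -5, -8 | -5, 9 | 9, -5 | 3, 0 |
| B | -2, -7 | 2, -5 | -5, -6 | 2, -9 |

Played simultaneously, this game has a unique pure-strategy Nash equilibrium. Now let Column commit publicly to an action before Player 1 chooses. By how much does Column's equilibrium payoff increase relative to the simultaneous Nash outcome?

Backward induction with Column moving first.
- W: BR = B, leader payoff -7.
- X: BR = B, leader payoff -5.
- Y: BR = T, leader payoff -5.
- Z: BR = T, leader payoff 0.
Maximizing over -7, -5, -5, 0, Column chooses Z. Subgame-perfect outcome: (T, Z) with payoffs (3, 0).
Under simultaneous play:
Player 1's best replies: W→B; X→B; Y→T; Z→T.
Column's best replies: T→X; B→X.
Only (B, X) has each player best-responding; Nash payoffs (2, -5).
Column's commitment gain: 0 − -5 = 5.

5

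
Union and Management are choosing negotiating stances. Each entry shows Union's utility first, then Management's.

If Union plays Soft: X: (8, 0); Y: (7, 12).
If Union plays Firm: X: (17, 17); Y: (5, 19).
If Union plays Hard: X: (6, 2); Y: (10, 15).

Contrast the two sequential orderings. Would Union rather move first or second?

If Union leads: Management's best replies are Soft→Y, Firm→Y, Hard→Y; Union's induced payoffs 7, 5, 10; outcome (Hard, Y), payoffs (10, 15).
If Management leads: Union's best replies are X→Firm, Y→Hard; Management's induced payoffs 17, 15; outcome (Firm, X), payoffs (17, 17).
Union gets 10 moving first and 17 moving second, so Union prefers to move second.

second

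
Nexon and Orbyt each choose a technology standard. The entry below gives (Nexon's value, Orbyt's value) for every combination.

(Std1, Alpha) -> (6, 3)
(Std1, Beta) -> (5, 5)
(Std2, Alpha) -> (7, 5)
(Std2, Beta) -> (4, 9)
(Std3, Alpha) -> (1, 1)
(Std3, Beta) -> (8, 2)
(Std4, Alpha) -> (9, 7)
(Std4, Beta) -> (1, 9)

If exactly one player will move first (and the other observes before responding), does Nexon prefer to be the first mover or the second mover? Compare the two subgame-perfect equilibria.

If Nexon leads: Orbyt's best replies are Std1→Beta, Std2→Beta, Std3→Beta, Std4→Beta; Nexon's induced payoffs 5, 4, 8, 1; outcome (Std3, Beta), payoffs (8, 2).
If Orbyt leads: Nexon's best replies are Alpha→Std4, Beta→Std3; Orbyt's induced payoffs 7, 2; outcome (Std4, Alpha), payoffs (9, 7).
Nexon gets 8 moving first and 9 moving second, so Nexon prefers to move second.

second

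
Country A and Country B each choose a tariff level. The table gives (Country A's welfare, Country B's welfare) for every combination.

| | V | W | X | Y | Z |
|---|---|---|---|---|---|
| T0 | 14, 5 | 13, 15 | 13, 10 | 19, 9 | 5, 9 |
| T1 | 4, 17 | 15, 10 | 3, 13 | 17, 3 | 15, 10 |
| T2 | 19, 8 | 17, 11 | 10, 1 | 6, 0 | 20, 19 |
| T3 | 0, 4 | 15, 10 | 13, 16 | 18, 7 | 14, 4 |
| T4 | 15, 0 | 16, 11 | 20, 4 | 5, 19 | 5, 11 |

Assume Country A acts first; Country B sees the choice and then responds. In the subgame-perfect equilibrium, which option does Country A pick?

T2

Solve by backward induction (Country A leads).
- T0: Country B compares 5, 15, 10, 9, 9 and picks W; Country A would get 13.
- T1: Country B compares 17, 10, 13, 3, 10 and picks V; Country A would get 4.
- T2: Country B compares 8, 11, 1, 0, 19 and picks Z; Country A would get 20.
- T3: Country B compares 4, 10, 16, 7, 4 and picks X; Country A would get 13.
- T4: Country B compares 0, 11, 4, 19, 11 and picks Y; Country A would get 5.
Maximizing over 13, 4, 20, 13, 5, Country A chooses T2. Subgame-perfect outcome: (T2, Z) with payoffs (20, 19).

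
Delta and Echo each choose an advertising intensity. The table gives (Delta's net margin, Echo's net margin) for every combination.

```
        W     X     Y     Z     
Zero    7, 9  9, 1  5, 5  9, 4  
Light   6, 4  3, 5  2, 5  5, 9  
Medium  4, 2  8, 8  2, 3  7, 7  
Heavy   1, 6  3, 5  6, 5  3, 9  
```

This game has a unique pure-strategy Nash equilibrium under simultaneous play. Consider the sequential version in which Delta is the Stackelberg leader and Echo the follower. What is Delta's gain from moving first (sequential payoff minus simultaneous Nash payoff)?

1

Backward induction with Delta moving first.
- Zero: Echo compares 9, 1, 5, 4 and picks W; Delta would get 7.
- Light: Echo compares 4, 5, 5, 9 and picks Z; Delta would get 5.
- Medium: Echo compares 2, 8, 3, 7 and picks X; Delta would get 8.
- Heavy: Echo compares 6, 5, 5, 9 and picks Z; Delta would get 3.
Maximizing over 7, 5, 8, 3, Delta chooses Medium. Subgame-perfect outcome: (Medium, X) with payoffs (8, 8).
Under simultaneous play:
Delta's best replies: W→Zero; X→Zero; Y→Heavy; Z→Zero.
Echo's best replies: Zero→W; Light→Z; Medium→X; Heavy→Z.
The unique mutual best reply is (Zero, W), giving (7, 9).
Delta's commitment gain: 8 − 7 = 1.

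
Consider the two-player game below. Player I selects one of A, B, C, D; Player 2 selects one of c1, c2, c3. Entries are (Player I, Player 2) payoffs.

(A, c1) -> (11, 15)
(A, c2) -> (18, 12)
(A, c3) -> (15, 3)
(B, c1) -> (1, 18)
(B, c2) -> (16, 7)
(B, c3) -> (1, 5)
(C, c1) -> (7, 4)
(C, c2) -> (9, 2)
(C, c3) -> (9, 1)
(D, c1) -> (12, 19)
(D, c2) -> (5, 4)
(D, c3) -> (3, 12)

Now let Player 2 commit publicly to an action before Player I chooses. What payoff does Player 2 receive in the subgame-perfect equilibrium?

19

Player I best-responds to each possible Player 2 move:
- c1: BR = D, leader payoff 19.
- c2: BR = A, leader payoff 12.
- c3: BR = A, leader payoff 3.
Among 19, 12, 3, the best is 19 at c1. Subgame-perfect outcome: (D, c1) with payoffs (12, 19).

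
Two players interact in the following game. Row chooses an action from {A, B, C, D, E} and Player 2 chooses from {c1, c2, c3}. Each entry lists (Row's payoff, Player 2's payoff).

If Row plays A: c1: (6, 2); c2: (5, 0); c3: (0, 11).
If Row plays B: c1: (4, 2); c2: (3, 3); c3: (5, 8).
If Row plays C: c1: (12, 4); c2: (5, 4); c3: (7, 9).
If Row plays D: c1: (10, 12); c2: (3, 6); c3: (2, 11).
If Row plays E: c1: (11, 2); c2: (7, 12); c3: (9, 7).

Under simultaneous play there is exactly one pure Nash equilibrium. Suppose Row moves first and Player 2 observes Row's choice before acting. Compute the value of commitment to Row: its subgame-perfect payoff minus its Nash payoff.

Backward induction with Row moving first.
- A: BR = c3, leader payoff 0.
- B: BR = c3, leader payoff 5.
- C: BR = c3, leader payoff 7.
- D: BR = c1, leader payoff 10.
- E: BR = c2, leader payoff 7.
Maximizing over 0, 5, 7, 10, 7, Row chooses D. Subgame-perfect outcome: (D, c1) with payoffs (10, 12).
Now find the simultaneous Nash equilibrium.
Row's best replies: c1→C; c2→E; c3→E.
Player 2's best replies: A→c3; B→c3; C→c3; D→c1; E→c2.
The unique mutual best reply is (E, c2), giving (7, 12).
Row's commitment gain: 10 − 7 = 3.

3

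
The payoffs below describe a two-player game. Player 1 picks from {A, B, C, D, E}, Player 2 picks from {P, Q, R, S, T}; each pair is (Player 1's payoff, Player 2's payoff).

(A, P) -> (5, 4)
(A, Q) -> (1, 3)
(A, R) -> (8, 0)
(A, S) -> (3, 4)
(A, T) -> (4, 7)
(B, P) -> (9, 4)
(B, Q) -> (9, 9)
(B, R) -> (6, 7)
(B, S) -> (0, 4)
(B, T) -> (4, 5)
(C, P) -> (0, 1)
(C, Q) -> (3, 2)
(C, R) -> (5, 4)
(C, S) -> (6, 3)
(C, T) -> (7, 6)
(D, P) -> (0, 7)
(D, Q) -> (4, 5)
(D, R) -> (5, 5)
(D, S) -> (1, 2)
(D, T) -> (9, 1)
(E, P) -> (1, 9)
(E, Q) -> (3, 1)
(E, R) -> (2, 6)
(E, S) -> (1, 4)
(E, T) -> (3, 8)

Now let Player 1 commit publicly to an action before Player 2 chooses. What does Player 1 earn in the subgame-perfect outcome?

Work backward from Player 2's decision.
- A: BR = T, leader payoff 4.
- B: BR = Q, leader payoff 9.
- C: BR = T, leader payoff 7.
- D: BR = P, leader payoff 0.
- E: BR = P, leader payoff 1.
Player 1's induced payoffs are 4, 9, 7, 0, 1, so Player 1 commits to B. Subgame-perfect outcome: (B, Q) with payoffs (9, 9).

9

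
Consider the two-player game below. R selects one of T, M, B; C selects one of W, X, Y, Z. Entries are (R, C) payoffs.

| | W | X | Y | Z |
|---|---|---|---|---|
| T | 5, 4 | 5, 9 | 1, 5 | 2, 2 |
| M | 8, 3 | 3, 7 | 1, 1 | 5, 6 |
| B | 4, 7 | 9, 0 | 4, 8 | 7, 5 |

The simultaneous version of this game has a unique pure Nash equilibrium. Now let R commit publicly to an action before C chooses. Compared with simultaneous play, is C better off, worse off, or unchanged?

better off

Backward induction with R moving first.
- T: C compares 4, 9, 5, 2 and picks X; R would get 5.
- M: C compares 3, 7, 1, 6 and picks X; R would get 3.
- B: C compares 7, 0, 8, 5 and picks Y; R would get 4.
Among 5, 3, 4, the best is 5 at T. Subgame-perfect outcome: (T, X) with payoffs (5, 9).
Under simultaneous play:
R's best replies: W→M; X→B; Y→B; Z→B.
C's best replies: T→X; M→X; B→Y.
Only (B, Y) has each player best-responding; Nash payoffs (4, 8).
C earns 9 sequentially versus 8 at the Nash outcome: better off.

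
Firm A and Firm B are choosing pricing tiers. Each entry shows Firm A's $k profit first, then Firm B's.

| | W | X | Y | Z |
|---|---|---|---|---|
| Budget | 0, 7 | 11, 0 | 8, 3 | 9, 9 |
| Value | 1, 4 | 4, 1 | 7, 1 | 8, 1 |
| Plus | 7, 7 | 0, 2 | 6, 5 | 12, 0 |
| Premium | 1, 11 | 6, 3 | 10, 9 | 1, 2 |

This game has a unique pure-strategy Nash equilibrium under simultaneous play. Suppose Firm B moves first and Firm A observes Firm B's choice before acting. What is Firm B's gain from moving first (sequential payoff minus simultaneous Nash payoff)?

Backward induction with Firm B moving first.
- W: Firm A compares 0, 1, 7, 1 and picks Plus; Firm B would get 7.
- X: Firm A compares 11, 4, 0, 6 and picks Budget; Firm B would get 0.
- Y: Firm A compares 8, 7, 6, 10 and picks Premium; Firm B would get 9.
- Z: Firm A compares 9, 8, 12, 1 and picks Plus; Firm B would get 0.
Among 7, 0, 9, 0, the best is 9 at Y. Subgame-perfect outcome: (Premium, Y) with payoffs (10, 9).
Now find the simultaneous Nash equilibrium.
Firm A's best replies: W→Plus; X→Budget; Y→Premium; Z→Plus.
Firm B's best replies: Budget→Z; Value→W; Plus→W; Premium→W.
Only (Plus, W) has each player best-responding; Nash payoffs (7, 7).
Firm B's commitment gain: 9 − 7 = 2.

2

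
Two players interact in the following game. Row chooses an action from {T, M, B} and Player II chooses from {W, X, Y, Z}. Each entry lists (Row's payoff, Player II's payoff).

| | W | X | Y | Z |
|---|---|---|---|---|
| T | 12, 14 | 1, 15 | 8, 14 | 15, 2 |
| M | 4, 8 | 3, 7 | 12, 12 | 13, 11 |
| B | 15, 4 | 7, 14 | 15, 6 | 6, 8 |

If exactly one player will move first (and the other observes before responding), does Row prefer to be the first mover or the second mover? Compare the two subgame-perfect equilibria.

first

If Row leads: Player II's best replies are T→X, M→Y, B→X; Row's induced payoffs 1, 12, 7; outcome (M, Y), payoffs (12, 12).
If Player II leads: Row's best replies are W→B, X→B, Y→B, Z→T; Player II's induced payoffs 4, 14, 6, 2; outcome (B, X), payoffs (7, 14).
Row gets 12 moving first and 7 moving second, so Row prefers to move first.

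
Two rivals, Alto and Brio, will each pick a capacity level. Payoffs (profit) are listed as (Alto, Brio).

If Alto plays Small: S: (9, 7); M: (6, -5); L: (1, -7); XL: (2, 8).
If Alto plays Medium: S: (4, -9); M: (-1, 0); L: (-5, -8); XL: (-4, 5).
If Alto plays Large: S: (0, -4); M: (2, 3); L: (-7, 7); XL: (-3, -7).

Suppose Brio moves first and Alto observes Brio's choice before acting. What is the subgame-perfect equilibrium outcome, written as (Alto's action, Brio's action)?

Solve by backward induction (Brio leads).
- S: BR = Small, leader payoff 7.
- M: BR = Small, leader payoff -5.
- L: BR = Small, leader payoff -7.
- XL: BR = Small, leader payoff 8.
Among 7, -5, -7, 8, the best is 8 at XL. Subgame-perfect outcome: (Small, XL) with payoffs (2, 8).

(Small, XL)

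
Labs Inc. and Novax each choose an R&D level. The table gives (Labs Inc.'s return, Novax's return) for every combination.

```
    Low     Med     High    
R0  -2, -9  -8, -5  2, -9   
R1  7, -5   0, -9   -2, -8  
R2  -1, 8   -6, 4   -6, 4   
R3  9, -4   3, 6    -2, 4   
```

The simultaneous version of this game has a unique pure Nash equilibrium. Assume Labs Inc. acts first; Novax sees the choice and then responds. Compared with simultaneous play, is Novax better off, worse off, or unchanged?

Work backward from Novax's decision.
- R0: BR = Med, leader payoff -8.
- R1: BR = Low, leader payoff 7.
- R2: BR = Low, leader payoff -1.
- R3: BR = Med, leader payoff 3.
Maximizing over -8, 7, -1, 3, Labs Inc. chooses R1. Subgame-perfect outcome: (R1, Low) with payoffs (7, -5).
Now find the simultaneous Nash equilibrium.
Labs Inc.'s best replies: Low→R3; Med→R3; High→R0.
Novax's best replies: R0→Med; R1→Low; R2→Low; R3→Med.
The unique mutual best reply is (R3, Med), giving (3, 6).
Novax earns -5 sequentially versus 6 at the Nash outcome: worse off.

worse off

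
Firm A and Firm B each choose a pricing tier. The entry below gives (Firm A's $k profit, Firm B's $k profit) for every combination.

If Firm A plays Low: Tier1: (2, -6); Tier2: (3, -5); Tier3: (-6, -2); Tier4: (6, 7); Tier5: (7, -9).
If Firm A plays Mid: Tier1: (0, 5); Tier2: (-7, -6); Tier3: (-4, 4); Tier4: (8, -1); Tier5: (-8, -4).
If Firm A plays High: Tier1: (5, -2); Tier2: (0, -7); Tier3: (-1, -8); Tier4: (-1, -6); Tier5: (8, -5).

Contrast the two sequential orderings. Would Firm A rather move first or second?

If Firm A leads: Firm B's best replies are Low→Tier4, Mid→Tier1, High→Tier1; Firm A's induced payoffs 6, 0, 5; outcome (Low, Tier4), payoffs (6, 7).
If Firm B leads: Firm A's best replies are Tier1→High, Tier2→Low, Tier3→High, Tier4→Mid, Tier5→High; Firm B's induced payoffs -2, -5, -8, -1, -5; outcome (Mid, Tier4), payoffs (8, -1).
Firm A gets 6 moving first and 8 moving second, so Firm A prefers to move second.

second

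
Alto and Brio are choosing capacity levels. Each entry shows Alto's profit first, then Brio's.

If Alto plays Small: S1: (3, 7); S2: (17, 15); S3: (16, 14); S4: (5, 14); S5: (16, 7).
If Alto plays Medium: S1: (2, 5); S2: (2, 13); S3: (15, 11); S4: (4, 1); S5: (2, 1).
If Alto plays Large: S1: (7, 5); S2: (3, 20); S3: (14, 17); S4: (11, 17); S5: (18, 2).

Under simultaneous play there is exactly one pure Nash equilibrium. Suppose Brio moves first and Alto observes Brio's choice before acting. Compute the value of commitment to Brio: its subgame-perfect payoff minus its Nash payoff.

2

Work backward from Alto's decision.
- S1: Alto compares 3, 2, 7 and picks Large; Brio would get 5.
- S2: Alto compares 17, 2, 3 and picks Small; Brio would get 15.
- S3: Alto compares 16, 15, 14 and picks Small; Brio would get 14.
- S4: Alto compares 5, 4, 11 and picks Large; Brio would get 17.
- S5: Alto compares 16, 2, 18 and picks Large; Brio would get 2.
Among 5, 15, 14, 17, 2, the best is 17 at S4. Subgame-perfect outcome: (Large, S4) with payoffs (11, 17).
For the simultaneous game, intersect best replies.
Alto's best replies: S1→Large; S2→Small; S3→Small; S4→Large; S5→Large.
Brio's best replies: Small→S2; Medium→S2; Large→S2.
The unique mutual best reply is (Small, S2), giving (17, 15).
Brio's commitment gain: 17 − 15 = 2.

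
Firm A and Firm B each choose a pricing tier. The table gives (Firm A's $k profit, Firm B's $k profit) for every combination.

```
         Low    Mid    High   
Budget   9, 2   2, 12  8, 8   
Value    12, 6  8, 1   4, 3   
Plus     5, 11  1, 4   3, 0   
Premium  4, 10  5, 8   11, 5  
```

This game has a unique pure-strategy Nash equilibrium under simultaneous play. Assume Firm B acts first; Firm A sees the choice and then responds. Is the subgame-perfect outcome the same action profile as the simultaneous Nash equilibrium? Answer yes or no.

Solve by backward induction (Firm B leads).
- Low → Firm A plays Value (best of 9, 12, 5, 4); Firm B gets 6.
- Mid → Firm A plays Value (best of 2, 8, 1, 5); Firm B gets 1.
- High → Firm A plays Premium (best of 8, 4, 3, 11); Firm B gets 5.
Firm B's induced payoffs are 6, 1, 5, so Firm B commits to Low. Subgame-perfect outcome: (Value, Low) with payoffs (12, 6).
For the simultaneous game, intersect best replies.
Firm A's best replies: Low→Value; Mid→Value; High→Premium.
Firm B's best replies: Budget→Mid; Value→Low; Plus→Low; Premium→Low.
Only (Value, Low) has each player best-responding; Nash payoffs (12, 6).
Sequential outcome (Value, Low) coincides with the Nash profile (Value, Low).

yes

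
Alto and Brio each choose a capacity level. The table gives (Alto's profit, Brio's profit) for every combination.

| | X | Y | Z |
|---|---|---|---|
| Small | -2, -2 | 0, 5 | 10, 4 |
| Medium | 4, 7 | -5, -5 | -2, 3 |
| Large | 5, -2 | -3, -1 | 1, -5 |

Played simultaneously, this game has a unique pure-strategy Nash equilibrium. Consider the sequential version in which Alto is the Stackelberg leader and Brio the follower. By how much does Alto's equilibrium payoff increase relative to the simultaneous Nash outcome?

4

Solve by backward induction (Alto leads).
- Small: BR = Y, leader payoff 0.
- Medium: BR = X, leader payoff 4.
- Large: BR = Y, leader payoff -3.
Among 0, 4, -3, the best is 4 at Medium. Subgame-perfect outcome: (Medium, X) with payoffs (4, 7).
Under simultaneous play:
Alto's best replies: X→Large; Y→Small; Z→Small.
Brio's best replies: Small→Y; Medium→X; Large→Y.
Only (Small, Y) has each player best-responding; Nash payoffs (0, 5).
Alto's commitment gain: 4 − 0 = 4.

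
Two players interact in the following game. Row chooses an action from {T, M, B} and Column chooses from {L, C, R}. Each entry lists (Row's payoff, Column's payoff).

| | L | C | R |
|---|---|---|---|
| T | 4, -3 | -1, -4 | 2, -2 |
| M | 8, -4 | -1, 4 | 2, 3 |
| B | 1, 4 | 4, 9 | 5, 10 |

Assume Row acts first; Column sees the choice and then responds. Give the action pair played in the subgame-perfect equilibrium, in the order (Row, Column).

Backward induction with Row moving first.
- T: Column compares -3, -4, -2 and picks R; Row would get 2.
- M: Column compares -4, 4, 3 and picks C; Row would get -1.
- B: Column compares 4, 9, 10 and picks R; Row would get 5.
Among 2, -1, 5, the best is 5 at B. Subgame-perfect outcome: (B, R) with payoffs (5, 10).

(B, R)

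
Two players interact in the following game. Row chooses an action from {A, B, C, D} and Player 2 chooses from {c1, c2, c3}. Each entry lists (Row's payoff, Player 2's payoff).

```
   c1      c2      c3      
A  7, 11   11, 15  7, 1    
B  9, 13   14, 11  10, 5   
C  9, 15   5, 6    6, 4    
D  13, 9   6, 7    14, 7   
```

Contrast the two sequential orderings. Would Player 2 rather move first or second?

first

If Row leads: Player 2's best replies are A→c2, B→c1, C→c1, D→c1; Row's induced payoffs 11, 9, 9, 13; outcome (D, c1), payoffs (13, 9).
If Player 2 leads: Row's best replies are c1→D, c2→B, c3→D; Player 2's induced payoffs 9, 11, 7; outcome (B, c2), payoffs (14, 11).
Player 2 gets 11 moving first and 9 moving second, so Player 2 prefers to move first.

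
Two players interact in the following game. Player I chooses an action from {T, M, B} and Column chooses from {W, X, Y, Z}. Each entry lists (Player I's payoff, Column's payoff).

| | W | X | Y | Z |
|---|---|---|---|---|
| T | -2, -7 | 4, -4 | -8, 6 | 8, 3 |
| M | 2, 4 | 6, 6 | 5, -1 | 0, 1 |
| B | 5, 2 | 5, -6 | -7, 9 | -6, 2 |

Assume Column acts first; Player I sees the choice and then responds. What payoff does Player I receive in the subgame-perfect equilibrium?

Work backward from Player I's decision.
- W: BR = B, leader payoff 2.
- X: BR = M, leader payoff 6.
- Y: BR = M, leader payoff -1.
- Z: BR = T, leader payoff 3.
Among 2, 6, -1, 3, the best is 6 at X. Subgame-perfect outcome: (M, X) with payoffs (6, 6).

6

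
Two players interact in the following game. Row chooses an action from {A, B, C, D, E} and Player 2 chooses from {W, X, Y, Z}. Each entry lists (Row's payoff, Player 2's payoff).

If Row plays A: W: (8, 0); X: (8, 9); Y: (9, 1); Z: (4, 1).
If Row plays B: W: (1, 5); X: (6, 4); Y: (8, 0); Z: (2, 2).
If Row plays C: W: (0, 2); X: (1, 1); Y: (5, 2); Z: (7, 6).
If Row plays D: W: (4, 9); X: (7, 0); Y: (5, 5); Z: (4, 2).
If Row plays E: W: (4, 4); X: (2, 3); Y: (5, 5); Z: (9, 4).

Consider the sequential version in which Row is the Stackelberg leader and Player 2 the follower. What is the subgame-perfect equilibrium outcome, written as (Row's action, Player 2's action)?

(A, X)

Player 2 best-responds to each possible Row move:
- A: BR = X, leader payoff 8.
- B: BR = W, leader payoff 1.
- C: BR = Z, leader payoff 7.
- D: BR = W, leader payoff 4.
- E: BR = Y, leader payoff 5.
Maximizing over 8, 1, 7, 4, 5, Row chooses A. Subgame-perfect outcome: (A, X) with payoffs (8, 9).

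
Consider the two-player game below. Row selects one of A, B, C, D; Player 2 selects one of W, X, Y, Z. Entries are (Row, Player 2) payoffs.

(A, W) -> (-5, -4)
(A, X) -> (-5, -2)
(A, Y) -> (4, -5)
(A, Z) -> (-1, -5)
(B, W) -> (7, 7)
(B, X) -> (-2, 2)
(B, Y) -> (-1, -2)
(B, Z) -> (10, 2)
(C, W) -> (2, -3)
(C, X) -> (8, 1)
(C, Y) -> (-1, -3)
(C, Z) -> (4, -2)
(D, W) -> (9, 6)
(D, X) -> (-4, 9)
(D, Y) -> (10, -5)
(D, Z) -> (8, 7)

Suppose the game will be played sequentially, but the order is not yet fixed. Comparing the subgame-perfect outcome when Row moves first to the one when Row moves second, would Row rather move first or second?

If Row leads: Player 2's best replies are A→X, B→W, C→X, D→X; Row's induced payoffs -5, 7, 8, -4; outcome (C, X), payoffs (8, 1).
If Player 2 leads: Row's best replies are W→D, X→C, Y→D, Z→B; Player 2's induced payoffs 6, 1, -5, 2; outcome (D, W), payoffs (9, 6).
Row gets 8 moving first and 9 moving second, so Row prefers to move second.

second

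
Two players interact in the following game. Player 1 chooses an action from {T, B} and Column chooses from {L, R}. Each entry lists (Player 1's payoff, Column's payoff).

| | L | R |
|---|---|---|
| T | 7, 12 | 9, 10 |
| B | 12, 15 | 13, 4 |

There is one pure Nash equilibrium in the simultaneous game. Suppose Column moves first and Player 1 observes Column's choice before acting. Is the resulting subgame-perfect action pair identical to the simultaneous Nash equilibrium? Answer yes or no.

yes

Player 1 best-responds to each possible Column move:
- L → Player 1 plays B (best of 7, 12); Column gets 15.
- R → Player 1 plays B (best of 9, 13); Column gets 4.
Column's induced payoffs are 15, 4, so Column commits to L. Subgame-perfect outcome: (B, L) with payoffs (12, 15).
Under simultaneous play:
Player 1's best replies: L→B; R→B.
Column's best replies: T→L; B→L.
The unique mutual best reply is (B, L), giving (12, 15).
Sequential outcome (B, L) coincides with the Nash profile (B, L).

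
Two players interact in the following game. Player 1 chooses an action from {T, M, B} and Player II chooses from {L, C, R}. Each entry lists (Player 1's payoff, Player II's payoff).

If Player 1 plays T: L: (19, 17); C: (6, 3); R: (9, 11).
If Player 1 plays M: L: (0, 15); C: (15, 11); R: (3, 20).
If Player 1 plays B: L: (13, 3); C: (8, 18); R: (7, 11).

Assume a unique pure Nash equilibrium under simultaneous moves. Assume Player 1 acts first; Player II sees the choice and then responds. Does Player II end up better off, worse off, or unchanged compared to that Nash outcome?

unchanged

Work backward from Player II's decision.
- T → Player II plays L (best of 17, 3, 11); Player 1 gets 19.
- M → Player II plays R (best of 15, 11, 20); Player 1 gets 3.
- B → Player II plays C (best of 3, 18, 11); Player 1 gets 8.
Maximizing over 19, 3, 8, Player 1 chooses T. Subgame-perfect outcome: (T, L) with payoffs (19, 17).
Now find the simultaneous Nash equilibrium.
Player 1's best replies: L→T; C→M; R→T.
Player II's best replies: T→L; M→R; B→C.
The unique mutual best reply is (T, L), giving (19, 17).
Player II earns 17 sequentially versus 17 at the Nash outcome: unchanged.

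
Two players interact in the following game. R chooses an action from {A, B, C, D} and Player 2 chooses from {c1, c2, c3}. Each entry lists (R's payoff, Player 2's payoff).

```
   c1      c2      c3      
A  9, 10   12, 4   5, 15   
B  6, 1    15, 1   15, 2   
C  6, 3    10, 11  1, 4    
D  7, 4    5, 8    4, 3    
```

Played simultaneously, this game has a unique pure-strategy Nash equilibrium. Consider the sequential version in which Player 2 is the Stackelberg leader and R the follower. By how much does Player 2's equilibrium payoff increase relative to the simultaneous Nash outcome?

8

Solve by backward induction (Player 2 leads).
- c1: BR = A, leader payoff 10.
- c2: BR = B, leader payoff 1.
- c3: BR = B, leader payoff 2.
Maximizing over 10, 1, 2, Player 2 chooses c1. Subgame-perfect outcome: (A, c1) with payoffs (9, 10).
Under simultaneous play:
R's best replies: c1→A; c2→B; c3→B.
Player 2's best replies: A→c3; B→c3; C→c2; D→c2.
Only (B, c3) has each player best-responding; Nash payoffs (15, 2).
Player 2's commitment gain: 10 − 2 = 8.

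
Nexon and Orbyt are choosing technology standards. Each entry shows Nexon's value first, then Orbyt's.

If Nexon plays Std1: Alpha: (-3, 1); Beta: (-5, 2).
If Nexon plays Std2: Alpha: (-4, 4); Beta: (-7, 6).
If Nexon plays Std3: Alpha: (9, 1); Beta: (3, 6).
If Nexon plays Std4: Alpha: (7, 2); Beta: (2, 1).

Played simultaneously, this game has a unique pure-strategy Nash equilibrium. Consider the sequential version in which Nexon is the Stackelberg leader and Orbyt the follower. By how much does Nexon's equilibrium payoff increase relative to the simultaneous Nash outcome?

Backward induction with Nexon moving first.
- Std1 → Orbyt plays Beta (best of 1, 2); Nexon gets -5.
- Std2 → Orbyt plays Beta (best of 4, 6); Nexon gets -7.
- Std3 → Orbyt plays Beta (best of 1, 6); Nexon gets 3.
- Std4 → Orbyt plays Alpha (best of 2, 1); Nexon gets 7.
Among -5, -7, 3, 7, the best is 7 at Std4. Subgame-perfect outcome: (Std4, Alpha) with payoffs (7, 2).
Under simultaneous play:
Nexon's best replies: Alpha→Std3; Beta→Std3.
Orbyt's best replies: Std1→Beta; Std2→Beta; Std3→Beta; Std4→Alpha.
Only (Std3, Beta) has each player best-responding; Nash payoffs (3, 6).
Nexon's commitment gain: 7 − 3 = 4.

4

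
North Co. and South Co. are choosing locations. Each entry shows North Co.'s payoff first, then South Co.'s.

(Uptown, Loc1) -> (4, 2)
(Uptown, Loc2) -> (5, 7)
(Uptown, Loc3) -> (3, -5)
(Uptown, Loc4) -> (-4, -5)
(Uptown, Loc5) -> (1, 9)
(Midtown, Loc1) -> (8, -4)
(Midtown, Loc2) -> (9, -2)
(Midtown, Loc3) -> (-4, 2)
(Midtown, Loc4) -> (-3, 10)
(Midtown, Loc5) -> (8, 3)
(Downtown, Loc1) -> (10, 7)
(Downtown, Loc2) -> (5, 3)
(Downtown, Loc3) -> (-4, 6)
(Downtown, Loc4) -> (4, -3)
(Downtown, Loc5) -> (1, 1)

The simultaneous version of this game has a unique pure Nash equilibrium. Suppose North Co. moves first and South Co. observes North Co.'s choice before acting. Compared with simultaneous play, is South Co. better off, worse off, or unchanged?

Solve by backward induction (North Co. leads).
- Uptown → South Co. plays Loc5 (best of 2, 7, -5, -5, 9); North Co. gets 1.
- Midtown → South Co. plays Loc4 (best of -4, -2, 2, 10, 3); North Co. gets -3.
- Downtown → South Co. plays Loc1 (best of 7, 3, 6, -3, 1); North Co. gets 10.
North Co.'s induced payoffs are 1, -3, 10, so North Co. commits to Downtown. Subgame-perfect outcome: (Downtown, Loc1) with payoffs (10, 7).
Under simultaneous play:
North Co.'s best replies: Loc1→Downtown; Loc2→Midtown; Loc3→Uptown; Loc4→Downtown; Loc5→Midtown.
South Co.'s best replies: Uptown→Loc5; Midtown→Loc4; Downtown→Loc1.
Only (Downtown, Loc1) has each player best-responding; Nash payoffs (10, 7).
South Co. earns 7 sequentially versus 7 at the Nash outcome: unchanged.

unchanged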